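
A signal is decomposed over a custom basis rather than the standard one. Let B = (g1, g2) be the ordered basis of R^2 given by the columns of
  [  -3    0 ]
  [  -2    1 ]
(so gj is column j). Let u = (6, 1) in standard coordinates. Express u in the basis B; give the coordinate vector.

(-2, -3)

We seek scalars with c_1 g1 + c_2 g2 = u; equivalently solve M c = u where the columns of M are g1, g2.
System: -3c_1 + 0c_2 = 6, -2c_1 + c_2 = 1; solving gives c_1 = -2, c_2 = -3.
Check: -2g1 - 3g2 = (6, 1).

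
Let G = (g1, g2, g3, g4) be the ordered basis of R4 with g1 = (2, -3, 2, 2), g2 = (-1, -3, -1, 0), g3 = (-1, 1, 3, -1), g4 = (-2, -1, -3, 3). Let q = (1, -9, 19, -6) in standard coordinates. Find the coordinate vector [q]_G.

(2, 3, 4, -2)

We seek scalars with c_1 g1 + ... + c_4 g4 = q; equivalently solve M c = q where the columns of M are g1, ..., g4.
Row-reducing the augmented matrix [M | q] gives c = (2, 3, 4, -2).
Check: 2g1 + 3g2 + 4g3 - 2g4 = (1, -9, 19, -6).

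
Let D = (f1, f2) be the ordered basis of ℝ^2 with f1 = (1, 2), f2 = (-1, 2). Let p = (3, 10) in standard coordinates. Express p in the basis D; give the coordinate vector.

(4, 1)

[p]_D is the unique c with M c = p, where M has columns f1, f2.
System: c_1 - c_2 = 3, 2c_1 + 2c_2 = 10; solving gives c_1 = 4, c_2 = 1.
Check: 4f1 + f2 = (3, 10).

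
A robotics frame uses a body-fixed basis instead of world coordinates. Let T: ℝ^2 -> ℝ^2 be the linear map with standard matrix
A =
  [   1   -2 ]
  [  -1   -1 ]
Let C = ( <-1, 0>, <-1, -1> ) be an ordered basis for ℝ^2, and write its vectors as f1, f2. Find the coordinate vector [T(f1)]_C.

<2, -1>

Compute T(f1) = A f1 = <-1, 1> in standard coordinates.
Then write this in C-coordinates: solve for y in y_1 f1 + y_2 f2 = <-1, 1>.
This gives y = <2, -1>, which is column 1 of [T]_C.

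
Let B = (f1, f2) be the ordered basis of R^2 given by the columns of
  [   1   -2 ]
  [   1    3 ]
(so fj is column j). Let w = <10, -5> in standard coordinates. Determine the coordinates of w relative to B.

[w]_B is the unique c with M c = w, where M has columns f1, f2.
System: c_1 - 2c_2 = 10, c_1 + 3c_2 = -5; solving gives c_1 = 4, c_2 = -3.
Check: 4f1 - 3f2 = <10, -5>.

<4, -3>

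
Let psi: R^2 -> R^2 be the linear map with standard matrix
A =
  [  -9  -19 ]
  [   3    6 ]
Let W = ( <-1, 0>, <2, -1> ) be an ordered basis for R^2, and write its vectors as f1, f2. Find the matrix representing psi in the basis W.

[[-3, -1], [3, 0]]

The j-th column of [psi]_W is [psi(fj)]_W.
psi(f1) = A f1 = <9, -3> = -3f1 + 3f2, so column 1 is <-3, 3>.
Repeating for f2 and assembling the columns gives [[-3, -1], [3, 0]].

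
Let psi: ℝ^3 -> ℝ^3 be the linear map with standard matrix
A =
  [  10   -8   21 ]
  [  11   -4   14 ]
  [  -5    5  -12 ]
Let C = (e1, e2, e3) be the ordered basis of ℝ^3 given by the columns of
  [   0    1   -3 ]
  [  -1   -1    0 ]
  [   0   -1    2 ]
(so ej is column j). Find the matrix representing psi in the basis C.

[[-3, -1, 2], [-1, 0, 3], [-3, 1, -3]]

The j-th column of [psi]_C is [psi(ej)]_C.
psi(e1) = A e1 = [8, 4, -5] = -3e1 - e2 - 3e3, so column 1 is [-3, -1, -3].
Repeating for e2, e3 and assembling the columns gives [[-3, -1, 2], [-1, 0, 3], [-3, 1, -3]].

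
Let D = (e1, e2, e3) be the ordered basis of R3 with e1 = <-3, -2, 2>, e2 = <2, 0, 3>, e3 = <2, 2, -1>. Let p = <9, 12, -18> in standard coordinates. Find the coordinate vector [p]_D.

<-3, -3, 3>

We seek scalars with c_1 e1 + ... + c_3 e3 = p; equivalently solve M c = p where the columns of M are e1, ..., e3.
Row-reducing the augmented matrix [M | p] gives c = (-3, -3, 3).
Check: -3e1 - 3e2 + 3e3 = <9, 12, -18>.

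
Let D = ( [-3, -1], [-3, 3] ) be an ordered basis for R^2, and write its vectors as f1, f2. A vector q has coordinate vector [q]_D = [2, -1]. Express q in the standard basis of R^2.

[-3, -5]

The coordinates say q = 2f1 - f2; adding the scaled basis vectors gives [-3, -5].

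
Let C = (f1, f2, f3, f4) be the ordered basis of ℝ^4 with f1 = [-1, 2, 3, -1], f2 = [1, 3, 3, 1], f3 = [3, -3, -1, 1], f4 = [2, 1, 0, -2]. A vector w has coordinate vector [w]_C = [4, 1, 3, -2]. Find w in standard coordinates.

[2, 0, 12, 4]

By definition w = 4f1 + f2 + 3f3 - 2f4.
Summing componentwise gives [2, 0, 12, 4].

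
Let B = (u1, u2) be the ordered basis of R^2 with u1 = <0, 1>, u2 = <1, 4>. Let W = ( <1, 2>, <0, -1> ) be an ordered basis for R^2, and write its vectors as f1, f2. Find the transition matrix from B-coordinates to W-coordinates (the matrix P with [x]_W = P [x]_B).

[[0, 1], [-1, -2]]

Let M have columns uj and N have columns fj. Then for every x, N [x]_W = x = M [x]_B, so P = N^(-1) M.
Since det N = -1, N^(-1) has integer entries; multiplying gives P = [[0, 1], [-1, -2]].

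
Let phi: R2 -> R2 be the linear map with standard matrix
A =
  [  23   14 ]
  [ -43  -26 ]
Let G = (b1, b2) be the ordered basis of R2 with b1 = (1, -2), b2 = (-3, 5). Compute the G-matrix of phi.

Let P have columns b1, b2. Then [phi]_G = P^(-1) A P.
Here det P = -1, so P^(-1) is integer; computing A P first and then P^(-1)(A P) gives [[-2, -2], [1, -1]].

[[-2, -2], [1, -1]]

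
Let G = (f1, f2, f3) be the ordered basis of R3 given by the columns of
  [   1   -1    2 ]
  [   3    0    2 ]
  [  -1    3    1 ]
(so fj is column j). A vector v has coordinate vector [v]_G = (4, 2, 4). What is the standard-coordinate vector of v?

By definition v = 4f1 + 2f2 + 4f3.
Summing componentwise gives (10, 20, 6).

(10, 20, 6)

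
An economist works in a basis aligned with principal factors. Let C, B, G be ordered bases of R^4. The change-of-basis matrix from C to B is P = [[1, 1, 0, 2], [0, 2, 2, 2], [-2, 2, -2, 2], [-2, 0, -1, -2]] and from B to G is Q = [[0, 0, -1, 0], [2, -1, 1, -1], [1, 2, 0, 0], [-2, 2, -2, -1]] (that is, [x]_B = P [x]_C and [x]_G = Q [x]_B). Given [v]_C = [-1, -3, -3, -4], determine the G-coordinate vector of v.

Apply P to get B-coordinates [-12, -20, -6, 13], then Q to get G-coordinates.
The result is [v]_G = [6, -23, -52, -17].

[6, -23, -52, -17]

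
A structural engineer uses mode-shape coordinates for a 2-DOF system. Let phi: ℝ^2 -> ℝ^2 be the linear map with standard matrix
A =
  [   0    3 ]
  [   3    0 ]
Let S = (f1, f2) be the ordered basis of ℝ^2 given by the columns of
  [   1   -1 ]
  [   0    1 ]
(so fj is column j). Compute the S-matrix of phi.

With P the matrix whose columns are f1, f2, [phi]_S = P^(-1) A P.
Column by column: phi(f1) = A f1 = (0, 3); its S-coordinates (3, 3) give column 1.
Continuing for each basis vector yields [phi]_S = [[3, 0], [3, -3]].

[[3, 0], [3, -3]]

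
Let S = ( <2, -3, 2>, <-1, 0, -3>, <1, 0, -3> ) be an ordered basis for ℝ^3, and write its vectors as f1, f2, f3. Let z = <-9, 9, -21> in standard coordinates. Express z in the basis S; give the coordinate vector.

<-3, 4, 1>

Write z = c_1 f1 + ... + c_3 f3 and solve for the c_i.
Solving this 3x3 system gives c = (-3, 4, 1).
Check: -3f1 + 4f2 + f3 = <-9, 9, -21>.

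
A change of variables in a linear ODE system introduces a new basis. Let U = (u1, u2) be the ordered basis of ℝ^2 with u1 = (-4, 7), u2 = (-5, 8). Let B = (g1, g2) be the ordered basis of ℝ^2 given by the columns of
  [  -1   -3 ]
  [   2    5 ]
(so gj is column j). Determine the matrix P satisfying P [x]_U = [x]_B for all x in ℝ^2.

Let M have columns uj and N have columns gj. Then for every x, N [x]_B = x = M [x]_U, so P = N^(-1) M.
Since det N = 1, N^(-1) has integer entries; multiplying gives P = [[1, -1], [1, 2]].

[[1, -1], [1, 2]]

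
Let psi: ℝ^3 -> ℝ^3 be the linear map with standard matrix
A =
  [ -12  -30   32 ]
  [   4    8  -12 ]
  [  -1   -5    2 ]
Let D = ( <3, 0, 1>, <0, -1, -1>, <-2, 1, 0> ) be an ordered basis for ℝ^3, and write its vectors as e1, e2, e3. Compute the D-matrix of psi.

Let P have columns e1, ..., e3. Then [psi]_D = P^(-1) A P.
Here det P = 1, so P^(-1) is integer; computing A P first and then P^(-1)(A P) gives [[-2, 0, 0], [-1, -3, 3], [-1, 1, 3]].

[[-2, 0, 0], [-1, -3, 3], [-1, 1, 3]]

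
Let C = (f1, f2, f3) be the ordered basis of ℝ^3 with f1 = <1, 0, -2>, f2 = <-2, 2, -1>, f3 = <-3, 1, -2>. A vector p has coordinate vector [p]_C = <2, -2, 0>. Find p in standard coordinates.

<6, -4, -2>

p = M [p]_C, where M has columns f1, ..., f3.
Carrying out the matrix-vector product, p = <6, -4, -2>.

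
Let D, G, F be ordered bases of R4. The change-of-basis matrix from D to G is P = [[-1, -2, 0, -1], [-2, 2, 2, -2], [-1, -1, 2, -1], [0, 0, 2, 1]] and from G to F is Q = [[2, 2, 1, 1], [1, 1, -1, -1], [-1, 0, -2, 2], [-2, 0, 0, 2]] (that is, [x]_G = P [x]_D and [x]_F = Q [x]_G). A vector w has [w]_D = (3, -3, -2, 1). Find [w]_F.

Composing the changes, [w]_F = Q P [w]_D.
Q P = [[-7, -1, 8, -6], [-2, 1, -2, -3], [3, 4, 0, 5], [2, 4, 4, 4]]; applying this to (3, -3, -2, 1) gives (-40, -8, 2, -10).

(-40, -8, 2, -10)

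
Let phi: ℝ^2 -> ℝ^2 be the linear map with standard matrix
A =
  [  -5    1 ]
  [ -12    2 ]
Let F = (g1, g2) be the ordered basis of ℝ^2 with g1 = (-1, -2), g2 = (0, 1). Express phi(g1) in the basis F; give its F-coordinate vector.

(-3, 2)

Compute phi(g1) = A g1 = (3, 8) in standard coordinates.
Then write this in F-coordinates: solve for y in y_1 g1 + y_2 g2 = (3, 8).
This gives y = (-3, 2), which is column 1 of [phi]_F.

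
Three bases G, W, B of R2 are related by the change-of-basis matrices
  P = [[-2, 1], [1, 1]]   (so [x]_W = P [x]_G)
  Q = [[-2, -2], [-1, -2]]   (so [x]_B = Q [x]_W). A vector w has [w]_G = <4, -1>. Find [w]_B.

<12, 3>

First [w]_W = P [w]_G = <-9, 3>.
Then [w]_B = Q [w]_W = <12, 3>.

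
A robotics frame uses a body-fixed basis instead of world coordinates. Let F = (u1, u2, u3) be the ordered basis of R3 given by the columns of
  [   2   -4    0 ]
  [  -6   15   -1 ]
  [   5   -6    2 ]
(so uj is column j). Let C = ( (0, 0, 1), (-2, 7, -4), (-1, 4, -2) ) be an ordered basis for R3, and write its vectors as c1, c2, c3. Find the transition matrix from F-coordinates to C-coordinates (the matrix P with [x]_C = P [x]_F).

Column j of P is [uj]_C, since P maps F-coordinates to C-coordinates.
Expressing u1 in C: u1 = c1 - 2c2 + 2c3, so column 1 of P is (1, -2, 2).
Doing the same for each uj gives P = [[1, 2, 2], [-2, 1, 1], [2, 2, -2]].

[[1, 2, 2], [-2, 1, 1], [2, 2, -2]]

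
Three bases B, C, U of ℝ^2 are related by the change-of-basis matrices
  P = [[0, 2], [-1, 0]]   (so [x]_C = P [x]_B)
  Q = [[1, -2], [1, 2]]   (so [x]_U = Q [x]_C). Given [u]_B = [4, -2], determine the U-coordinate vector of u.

First [u]_C = P [u]_B = [-4, -4].
Then [u]_U = Q [u]_C = [4, -12].

[4, -12]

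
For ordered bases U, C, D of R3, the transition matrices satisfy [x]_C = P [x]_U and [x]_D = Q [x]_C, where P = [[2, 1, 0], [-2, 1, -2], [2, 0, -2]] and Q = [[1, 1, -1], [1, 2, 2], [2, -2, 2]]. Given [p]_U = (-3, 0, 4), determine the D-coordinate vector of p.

First [p]_C = P [p]_U = (-6, -2, -14).
Then [p]_D = Q [p]_C = (6, -38, -36).

(6, -38, -36)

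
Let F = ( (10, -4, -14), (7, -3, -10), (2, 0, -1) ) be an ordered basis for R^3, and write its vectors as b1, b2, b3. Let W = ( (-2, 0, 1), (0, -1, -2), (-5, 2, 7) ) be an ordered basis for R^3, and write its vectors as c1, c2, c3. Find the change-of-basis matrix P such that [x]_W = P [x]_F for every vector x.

[[0, -1, -1], [0, 1, 0], [-2, -1, 0]]

Take x = bj: its F-coordinates are the j-th standard unit vector, so P e_j — column j of P — equals [bj]_W.
b1 = 0·c1 + 0·c2 - 2c3, giving column 1 = (0, 0, -2); repeating for each j gives P = [[0, -1, -1], [0, 1, 0], [-2, -1, 0]].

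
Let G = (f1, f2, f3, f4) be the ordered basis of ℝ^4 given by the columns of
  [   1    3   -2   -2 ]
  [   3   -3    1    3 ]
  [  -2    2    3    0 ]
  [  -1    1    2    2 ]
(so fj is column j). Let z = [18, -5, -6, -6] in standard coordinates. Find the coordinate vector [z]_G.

[z]_G is the unique c with M c = z, where M has columns f1, ..., f4.
Solving this 4x4 system gives c = (3, 3, -2, -1).
Check: 3f1 + 3f2 - 2f3 - f4 = [18, -5, -6, -6].

[3, 3, -2, -1]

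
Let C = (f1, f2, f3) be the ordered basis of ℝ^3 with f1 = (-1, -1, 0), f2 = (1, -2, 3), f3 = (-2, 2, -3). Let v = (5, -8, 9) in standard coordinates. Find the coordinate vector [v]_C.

(2, -1, -4)

Write v = c_1 f1 + ... + c_3 f3 and solve for the c_i.
Solving this 3x3 system gives c = (2, -1, -4).
Check: 2f1 - f2 - 4f3 = (5, -8, 9).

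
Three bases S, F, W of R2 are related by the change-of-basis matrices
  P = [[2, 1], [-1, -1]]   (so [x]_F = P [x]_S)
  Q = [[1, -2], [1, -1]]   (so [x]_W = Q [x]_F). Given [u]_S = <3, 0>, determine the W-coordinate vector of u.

Apply P to get F-coordinates <6, -3>, then Q to get W-coordinates.
The result is [u]_W = <12, 9>.

<12, 9>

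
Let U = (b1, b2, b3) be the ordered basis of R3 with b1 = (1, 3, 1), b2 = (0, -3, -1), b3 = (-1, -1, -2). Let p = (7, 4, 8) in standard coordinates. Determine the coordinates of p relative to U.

(3, 3, -4)

We seek scalars with c_1 b1 + ... + c_3 b3 = p; equivalently solve M c = p where the columns of M are b1, ..., b3.
Gaussian elimination on [M | p] yields c = (3, 3, -4).
Check: 3b1 + 3b2 - 4b3 = (7, 4, 8).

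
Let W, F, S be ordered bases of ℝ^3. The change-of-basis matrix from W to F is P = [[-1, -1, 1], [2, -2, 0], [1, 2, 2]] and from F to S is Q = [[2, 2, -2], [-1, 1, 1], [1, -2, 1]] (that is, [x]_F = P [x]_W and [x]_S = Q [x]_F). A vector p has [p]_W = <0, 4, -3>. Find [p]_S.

<-34, 1, 11>

Composing the changes, [p]_S = Q P [p]_W.
Q P = [[0, -10, -2], [4, 1, 1], [-4, 5, 3]]; applying this to <0, 4, -3> gives <-34, 1, 11>.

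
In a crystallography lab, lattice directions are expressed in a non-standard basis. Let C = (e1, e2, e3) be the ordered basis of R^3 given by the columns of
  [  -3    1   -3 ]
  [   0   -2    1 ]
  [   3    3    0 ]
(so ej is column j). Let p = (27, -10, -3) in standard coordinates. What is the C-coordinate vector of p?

[p]_C is the unique c with M c = p, where M has columns e1, ..., e3.
Solving this 3x3 system gives c = (-4, 3, -4).
Check: -4e1 + 3e2 - 4e3 = (27, -10, -3).

(-4, 3, -4)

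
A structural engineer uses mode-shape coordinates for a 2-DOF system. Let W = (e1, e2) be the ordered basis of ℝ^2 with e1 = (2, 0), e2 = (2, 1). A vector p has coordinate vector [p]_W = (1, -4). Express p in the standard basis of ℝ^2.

The coordinates say p = e1 - 4e2; adding the scaled basis vectors gives (-6, -4).

(-6, -4)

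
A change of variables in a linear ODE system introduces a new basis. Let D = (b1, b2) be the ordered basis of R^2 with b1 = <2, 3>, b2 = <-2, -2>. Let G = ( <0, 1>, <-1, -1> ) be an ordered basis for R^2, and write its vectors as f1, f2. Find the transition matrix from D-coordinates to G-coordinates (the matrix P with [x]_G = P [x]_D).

[[1, 0], [-2, 2]]

Let M have columns bj and N have columns fj. Then for every x, N [x]_G = x = M [x]_D, so P = N^(-1) M.
Since det N = 1, N^(-1) has integer entries; multiplying gives P = [[1, 0], [-2, 2]].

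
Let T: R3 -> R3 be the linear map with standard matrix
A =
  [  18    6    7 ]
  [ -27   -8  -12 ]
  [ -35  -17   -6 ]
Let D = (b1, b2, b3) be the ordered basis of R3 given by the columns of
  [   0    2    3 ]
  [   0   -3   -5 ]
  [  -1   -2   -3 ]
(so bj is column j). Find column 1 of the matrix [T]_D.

Column 1 of [T]_D is the D-coordinate vector of T(b1).
In standard coordinates T(b1) = A b1 = (-7, 12, 6).
Converting to D: (-7, 12, 6) = b1 + b2 - 3b3, so the coordinate vector is (1, 1, -3).

(1, 1, -3)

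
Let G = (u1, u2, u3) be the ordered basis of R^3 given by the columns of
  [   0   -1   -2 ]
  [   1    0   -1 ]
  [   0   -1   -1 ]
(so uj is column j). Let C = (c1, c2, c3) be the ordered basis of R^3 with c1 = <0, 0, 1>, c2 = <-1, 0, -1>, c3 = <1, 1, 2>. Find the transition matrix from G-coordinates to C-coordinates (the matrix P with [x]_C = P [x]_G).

[[-1, 0, 2], [1, 1, 1], [1, 0, -1]]

Take x = uj: its G-coordinates are the j-th standard unit vector, so P e_j — column j of P — equals [uj]_C.
u1 = -c1 + c2 + c3, giving column 1 = <-1, 1, 1>; repeating for each j gives P = [[-1, 0, 2], [1, 1, 1], [1, 0, -1]].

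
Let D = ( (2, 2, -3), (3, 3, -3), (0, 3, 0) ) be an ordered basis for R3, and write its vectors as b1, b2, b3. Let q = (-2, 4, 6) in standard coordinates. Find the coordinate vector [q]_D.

(-4, 2, 2)

We seek scalars with c_1 b1 + ... + c_3 b3 = q; equivalently solve M c = q where the columns of M are b1, ..., b3.
Solving this 3x3 system gives c = (-4, 2, 2).
Check: -4b1 + 2b2 + 2b3 = (-2, 4, 6).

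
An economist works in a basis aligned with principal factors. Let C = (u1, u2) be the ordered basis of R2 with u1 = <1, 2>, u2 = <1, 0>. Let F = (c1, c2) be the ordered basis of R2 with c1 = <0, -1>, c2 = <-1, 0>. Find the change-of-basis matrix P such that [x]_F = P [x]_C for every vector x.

Column j of P is [uj]_F, since P maps C-coordinates to F-coordinates.
Expressing u1 in F: u1 = -2c1 - c2, so column 1 of P is <-2, -1>.
Doing the same for each uj gives P = [[-2, 0], [-1, -1]].

[[-2, 0], [-1, -1]]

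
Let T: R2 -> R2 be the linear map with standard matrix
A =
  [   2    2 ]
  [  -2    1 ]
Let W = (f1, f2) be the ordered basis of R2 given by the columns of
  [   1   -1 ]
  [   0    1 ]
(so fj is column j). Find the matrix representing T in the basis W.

[[0, 3], [-2, 3]]

With P the matrix whose columns are f1, f2, [T]_W = P^(-1) A P.
Column by column: T(f1) = A f1 = [2, -2]; its W-coordinates [0, -2] give column 1.
Continuing for each basis vector yields [T]_W = [[0, 3], [-2, 3]].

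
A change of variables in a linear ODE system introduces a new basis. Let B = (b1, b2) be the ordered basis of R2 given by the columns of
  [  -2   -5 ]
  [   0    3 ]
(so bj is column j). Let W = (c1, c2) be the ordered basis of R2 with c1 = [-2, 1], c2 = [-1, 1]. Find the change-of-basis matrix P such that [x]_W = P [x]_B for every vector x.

[[2, 2], [-2, 1]]

Let M have columns bj and N have columns cj. Then for every x, N [x]_W = x = M [x]_B, so P = N^(-1) M.
Since det N = -1, N^(-1) has integer entries; multiplying gives P = [[2, 2], [-2, 1]].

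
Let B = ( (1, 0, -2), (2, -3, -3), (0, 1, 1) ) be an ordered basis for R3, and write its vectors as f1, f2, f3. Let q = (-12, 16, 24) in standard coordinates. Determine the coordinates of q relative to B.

(-4, -4, 4)

Write q = c_1 f1 + ... + c_3 f3 and solve for the c_i.
Gaussian elimination on [M | q] yields c = (-4, -4, 4).
Check: -4f1 - 4f2 + 4f3 = (-12, 16, 24).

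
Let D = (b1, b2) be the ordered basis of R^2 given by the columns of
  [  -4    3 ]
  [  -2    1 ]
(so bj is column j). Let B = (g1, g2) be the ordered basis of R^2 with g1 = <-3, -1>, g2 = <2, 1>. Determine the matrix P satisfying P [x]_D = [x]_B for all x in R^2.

Let M have columns bj and N have columns gj. Then for every x, N [x]_B = x = M [x]_D, so P = N^(-1) M.
Since det N = -1, N^(-1) has integer entries; multiplying gives P = [[0, -1], [-2, 0]].

[[0, -1], [-2, 0]]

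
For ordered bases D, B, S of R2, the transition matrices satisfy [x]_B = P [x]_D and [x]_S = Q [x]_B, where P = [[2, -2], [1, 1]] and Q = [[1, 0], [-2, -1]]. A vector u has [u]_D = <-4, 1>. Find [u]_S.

Apply P to get B-coordinates <-10, -3>, then Q to get S-coordinates.
The result is [u]_S = <-10, 23>.

<-10, 23>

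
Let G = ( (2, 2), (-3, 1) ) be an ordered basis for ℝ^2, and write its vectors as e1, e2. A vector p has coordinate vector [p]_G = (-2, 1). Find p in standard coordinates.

(-7, -3)

p = M [p]_G, where M has columns e1, e2.
Carrying out the matrix-vector product, p = (-7, -3).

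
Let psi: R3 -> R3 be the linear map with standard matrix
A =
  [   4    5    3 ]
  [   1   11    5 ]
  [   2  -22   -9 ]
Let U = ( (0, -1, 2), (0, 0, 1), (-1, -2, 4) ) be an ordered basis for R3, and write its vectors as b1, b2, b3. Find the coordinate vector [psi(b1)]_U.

Compute psi(b1) = A b1 = (1, -1, 4) in standard coordinates.
Then write this in U-coordinates: solve for y in y_1 b1 + ... + y_3 b3 = (1, -1, 4).
This gives y = (3, 2, -1), which is column 1 of [psi]_U.

(3, 2, -1)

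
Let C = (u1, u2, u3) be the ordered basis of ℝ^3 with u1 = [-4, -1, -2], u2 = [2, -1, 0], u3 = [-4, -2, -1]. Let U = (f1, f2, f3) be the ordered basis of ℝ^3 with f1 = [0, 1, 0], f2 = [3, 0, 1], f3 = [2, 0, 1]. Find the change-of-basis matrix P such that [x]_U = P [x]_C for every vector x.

Let M have columns uj and N have columns fj. Then for every x, N [x]_U = x = M [x]_C, so P = N^(-1) M.
Since det N = -1, N^(-1) has integer entries; multiplying gives P = [[-1, -1, -2], [0, 2, -2], [-2, -2, 1]].

[[-1, -1, -2], [0, 2, -2], [-2, -2, 1]]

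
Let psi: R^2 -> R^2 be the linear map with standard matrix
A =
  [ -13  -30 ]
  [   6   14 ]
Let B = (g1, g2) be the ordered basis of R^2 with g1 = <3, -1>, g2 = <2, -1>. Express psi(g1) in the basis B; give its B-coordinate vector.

<-1, -3>

Compute psi(g1) = A g1 = <-9, 4> in standard coordinates.
Then write this in B-coordinates: solve for y in y_1 g1 + y_2 g2 = <-9, 4>.
This gives y = <-1, -3>, which is column 1 of [psi]_B.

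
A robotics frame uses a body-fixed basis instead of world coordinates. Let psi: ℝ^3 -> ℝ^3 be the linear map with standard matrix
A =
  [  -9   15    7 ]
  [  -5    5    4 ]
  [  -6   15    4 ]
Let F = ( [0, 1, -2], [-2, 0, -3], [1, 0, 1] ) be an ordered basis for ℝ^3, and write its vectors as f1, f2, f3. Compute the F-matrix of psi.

[[-3, -2, -1], [0, 1, 2], [1, -1, 2]]

Let P have columns f1, ..., f3. Then [psi]_F = P^(-1) A P.
Here det P = -1, so P^(-1) is integer; computing A P first and then P^(-1)(A P) gives [[-3, -2, -1], [0, 1, 2], [1, -1, 2]].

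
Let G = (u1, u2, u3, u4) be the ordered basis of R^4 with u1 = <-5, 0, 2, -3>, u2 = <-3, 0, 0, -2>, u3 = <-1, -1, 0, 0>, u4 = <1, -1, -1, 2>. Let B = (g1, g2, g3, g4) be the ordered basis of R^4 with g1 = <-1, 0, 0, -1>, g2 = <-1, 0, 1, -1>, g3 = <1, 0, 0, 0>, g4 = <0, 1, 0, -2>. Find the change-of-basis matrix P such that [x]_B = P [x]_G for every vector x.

Take x = uj: its G-coordinates are the j-th standard unit vector, so P e_j — column j of P — equals [uj]_B.
u1 = g1 + 2g2 - 2g3 + 0·g4, giving column 1 = <1, 2, -2, 0>; repeating for each j gives P = [[1, 2, 2, 1], [2, 0, 0, -1], [-2, -1, 1, 1], [0, 0, -1, -1]].

[[1, 2, 2, 1], [2, 0, 0, -1], [-2, -1, 1, 1], [0, 0, -1, -1]]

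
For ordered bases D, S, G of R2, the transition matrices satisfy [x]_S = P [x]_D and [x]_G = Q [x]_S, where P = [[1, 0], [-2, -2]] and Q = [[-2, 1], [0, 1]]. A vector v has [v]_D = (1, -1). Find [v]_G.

(-2, 0)

Composing the changes, [v]_G = Q P [v]_D.
Q P = [[-4, -2], [-2, -2]]; applying this to (1, -1) gives (-2, 0).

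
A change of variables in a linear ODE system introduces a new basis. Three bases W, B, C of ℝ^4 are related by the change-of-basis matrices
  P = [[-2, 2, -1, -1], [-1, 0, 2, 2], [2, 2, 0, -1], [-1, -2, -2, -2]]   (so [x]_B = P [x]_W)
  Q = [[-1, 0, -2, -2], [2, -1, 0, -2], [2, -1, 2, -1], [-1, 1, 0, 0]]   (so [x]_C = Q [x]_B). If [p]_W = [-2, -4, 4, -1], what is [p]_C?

[21, -30, -48, 15]

Apply P to get B-coordinates [-7, 8, -11, 4], then Q to get C-coordinates.
The result is [p]_C = [21, -30, -48, 15].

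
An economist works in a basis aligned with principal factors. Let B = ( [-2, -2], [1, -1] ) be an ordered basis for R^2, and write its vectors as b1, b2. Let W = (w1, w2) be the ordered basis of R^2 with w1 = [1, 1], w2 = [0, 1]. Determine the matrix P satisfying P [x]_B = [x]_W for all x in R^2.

Take x = bj: its B-coordinates are the j-th standard unit vector, so P e_j — column j of P — equals [bj]_W.
b1 = -2w1 + 0·w2, giving column 1 = [-2, 0]; repeating for each j gives P = [[-2, 1], [0, -2]].

[[-2, 1], [0, -2]]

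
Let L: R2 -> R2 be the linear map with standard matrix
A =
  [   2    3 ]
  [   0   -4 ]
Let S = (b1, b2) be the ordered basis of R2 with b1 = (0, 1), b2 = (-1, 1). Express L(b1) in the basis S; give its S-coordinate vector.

(-1, -3)

Column 1 of [L]_S is the S-coordinate vector of L(b1).
In standard coordinates L(b1) = A b1 = (3, -4).
Converting to S: (3, -4) = -b1 - 3b2, so the coordinate vector is (-1, -3).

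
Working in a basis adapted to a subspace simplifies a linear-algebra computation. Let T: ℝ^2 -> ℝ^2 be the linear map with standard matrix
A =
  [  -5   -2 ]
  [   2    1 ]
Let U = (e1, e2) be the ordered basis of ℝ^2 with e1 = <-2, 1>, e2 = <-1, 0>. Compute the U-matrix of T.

[[-3, -2], [-2, -1]]

Let P have columns e1, e2. Then [T]_U = P^(-1) A P.
Here det P = 1, so P^(-1) is integer; computing A P first and then P^(-1)(A P) gives [[-3, -2], [-2, -1]].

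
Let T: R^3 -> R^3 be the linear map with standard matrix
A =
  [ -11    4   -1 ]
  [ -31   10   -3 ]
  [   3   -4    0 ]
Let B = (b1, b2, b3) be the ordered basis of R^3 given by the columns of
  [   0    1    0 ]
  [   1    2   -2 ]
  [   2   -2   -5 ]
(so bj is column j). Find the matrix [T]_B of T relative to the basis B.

With P the matrix whose columns are b1, ..., b3, [T]_B = P^(-1) A P.
Column by column: T(b1) = A b1 = [2, 4, -4]; its B-coordinates [0, 2, 0] give column 1.
Continuing for each basis vector yields [T]_B = [[0, -1, 1], [2, -1, -3], [0, 1, 0]].

[[0, -1, 1], [2, -1, -3], [0, 1, 0]]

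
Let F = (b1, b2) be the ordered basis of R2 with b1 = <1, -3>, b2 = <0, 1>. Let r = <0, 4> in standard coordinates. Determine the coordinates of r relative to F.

<0, 4>

We seek scalars with c_1 b1 + c_2 b2 = r; equivalently solve M c = r where the columns of M are b1, b2.
System: c_1 + 0c_2 = 0, -3c_1 + c_2 = 4; solving gives c_1 = 0, c_2 = 4.
Check: 0·b1 + 4b2 = <0, 4>.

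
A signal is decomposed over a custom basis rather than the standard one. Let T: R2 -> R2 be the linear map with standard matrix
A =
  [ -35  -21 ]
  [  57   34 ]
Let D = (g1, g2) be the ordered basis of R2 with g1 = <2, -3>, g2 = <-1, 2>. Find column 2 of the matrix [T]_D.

Compute T(g2) = A g2 = <-7, 11> in standard coordinates.
Then write this in D-coordinates: solve for y in y_1 g1 + y_2 g2 = <-7, 11>.
This gives y = <-3, 1>, which is column 2 of [T]_D.

<-3, 1>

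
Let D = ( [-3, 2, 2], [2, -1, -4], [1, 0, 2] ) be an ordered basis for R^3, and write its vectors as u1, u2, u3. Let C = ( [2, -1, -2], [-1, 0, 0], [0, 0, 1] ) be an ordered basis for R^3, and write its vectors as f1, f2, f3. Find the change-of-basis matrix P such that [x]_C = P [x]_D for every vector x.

Let M have columns uj and N have columns fj. Then for every x, N [x]_C = x = M [x]_D, so P = N^(-1) M.
Since det N = -1, N^(-1) has integer entries; multiplying gives P = [[-2, 1, 0], [-1, 0, -1], [-2, -2, 2]].

[[-2, 1, 0], [-1, 0, -1], [-2, -2, 2]]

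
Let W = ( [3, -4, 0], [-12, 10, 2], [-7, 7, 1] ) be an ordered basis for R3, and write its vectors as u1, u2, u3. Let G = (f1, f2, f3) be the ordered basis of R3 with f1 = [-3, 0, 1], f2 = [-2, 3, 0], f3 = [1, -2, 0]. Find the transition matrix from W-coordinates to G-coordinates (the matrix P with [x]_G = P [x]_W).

Take x = uj: its W-coordinates are the j-th standard unit vector, so P e_j — column j of P — equals [uj]_G.
u1 = 0·f1 - 2f2 - f3, giving column 1 = [0, -2, -1]; repeating for each j gives P = [[0, 2, 1], [-2, 2, 1], [-1, -2, -2]].

[[0, 2, 1], [-2, 2, 1], [-1, -2, -2]]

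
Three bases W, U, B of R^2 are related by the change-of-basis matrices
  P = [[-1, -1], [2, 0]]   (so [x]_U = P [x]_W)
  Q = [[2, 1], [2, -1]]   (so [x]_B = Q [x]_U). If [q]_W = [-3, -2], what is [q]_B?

[4, 16]

First [q]_U = P [q]_W = [5, -6].
Then [q]_B = Q [q]_U = [4, 16].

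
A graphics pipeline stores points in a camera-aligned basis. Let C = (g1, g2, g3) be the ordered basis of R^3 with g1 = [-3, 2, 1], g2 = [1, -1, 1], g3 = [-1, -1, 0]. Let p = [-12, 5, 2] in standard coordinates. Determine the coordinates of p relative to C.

We seek scalars with c_1 g1 + ... + c_3 g3 = p; equivalently solve M c = p where the columns of M are g1, ..., g3.
Gaussian elimination on [M | p] yields c = (3, -1, 2).
Check: 3g1 - g2 + 2g3 = [-12, 5, 2].

[3, -1, 2]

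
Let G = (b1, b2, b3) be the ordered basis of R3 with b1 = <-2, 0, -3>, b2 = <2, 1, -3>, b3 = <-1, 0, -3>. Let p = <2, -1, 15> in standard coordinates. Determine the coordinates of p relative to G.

<0, -1, -4>

Write p = c_1 b1 + ... + c_3 b3 and solve for the c_i.
Row-reducing the augmented matrix [M | p] gives c = (0, -1, -4).
Check: 0·b1 - b2 - 4b3 = <2, -1, 15>.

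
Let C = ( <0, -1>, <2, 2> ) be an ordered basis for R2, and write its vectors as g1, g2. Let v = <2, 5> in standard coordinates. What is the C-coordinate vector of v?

[v]_C is the unique c with M c = v, where M has columns g1, g2.
System: 0c_1 + 2c_2 = 2, -c_1 + 2c_2 = 5; solving gives c_1 = -3, c_2 = 1.
Check: -3g1 + g2 = <2, 5>.

<-3, 1>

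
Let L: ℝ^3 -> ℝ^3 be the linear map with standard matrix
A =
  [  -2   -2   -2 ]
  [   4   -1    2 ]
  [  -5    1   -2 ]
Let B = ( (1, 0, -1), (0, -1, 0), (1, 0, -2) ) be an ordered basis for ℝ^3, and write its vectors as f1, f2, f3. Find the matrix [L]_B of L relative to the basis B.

[[-3, 3, 3], [-2, -1, 0], [3, -1, -1]]

The j-th column of [L]_B is [L(fj)]_B.
L(f1) = A f1 = (0, 2, -3) = -3f1 - 2f2 + 3f3, so column 1 is (-3, -2, 3).
Repeating for f2, f3 and assembling the columns gives [[-3, 3, 3], [-2, -1, 0], [3, -1, -1]].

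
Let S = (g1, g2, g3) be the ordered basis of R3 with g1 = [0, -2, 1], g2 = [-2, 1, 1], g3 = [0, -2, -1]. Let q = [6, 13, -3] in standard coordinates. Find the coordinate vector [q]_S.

[-4, -3, -4]

[q]_S is the unique c with M c = q, where M has columns g1, ..., g3.
Row-reducing the augmented matrix [M | q] gives c = (-4, -3, -4).
Check: -4g1 - 3g2 - 4g3 = [6, 13, -3].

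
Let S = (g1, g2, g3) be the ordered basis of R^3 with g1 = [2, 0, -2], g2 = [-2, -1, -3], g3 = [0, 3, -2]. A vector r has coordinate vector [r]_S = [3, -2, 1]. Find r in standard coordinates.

[10, 5, -2]

r = M [r]_S, where M has columns g1, ..., g3.
Carrying out the matrix-vector product, r = [10, 5, -2].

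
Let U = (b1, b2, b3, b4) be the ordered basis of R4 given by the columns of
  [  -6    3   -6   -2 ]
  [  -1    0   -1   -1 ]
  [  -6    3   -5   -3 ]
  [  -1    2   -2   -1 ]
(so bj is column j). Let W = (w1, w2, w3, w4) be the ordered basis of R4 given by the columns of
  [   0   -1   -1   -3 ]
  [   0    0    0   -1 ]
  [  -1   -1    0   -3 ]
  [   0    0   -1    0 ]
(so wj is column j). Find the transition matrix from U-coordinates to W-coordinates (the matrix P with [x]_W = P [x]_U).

[[1, -2, 1, 2], [2, -1, 1, -2], [1, -2, 2, 1], [1, 0, 1, 1]]

Take x = bj: its U-coordinates are the j-th standard unit vector, so P e_j — column j of P — equals [bj]_W.
b1 = w1 + 2w2 + w3 + w4, giving column 1 = (1, 2, 1, 1); repeating for each j gives P = [[1, -2, 1, 2], [2, -1, 1, -2], [1, -2, 2, 1], [1, 0, 1, 1]].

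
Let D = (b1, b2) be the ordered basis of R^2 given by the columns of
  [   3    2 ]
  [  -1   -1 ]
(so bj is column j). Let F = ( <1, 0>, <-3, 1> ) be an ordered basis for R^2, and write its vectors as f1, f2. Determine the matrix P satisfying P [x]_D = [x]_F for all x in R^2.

[[0, -1], [-1, -1]]

Column j of P is [bj]_F, since P maps D-coordinates to F-coordinates.
Expressing b1 in F: b1 = 0·f1 - f2, so column 1 of P is <0, -1>.
Doing the same for each bj gives P = [[0, -1], [-1, -1]].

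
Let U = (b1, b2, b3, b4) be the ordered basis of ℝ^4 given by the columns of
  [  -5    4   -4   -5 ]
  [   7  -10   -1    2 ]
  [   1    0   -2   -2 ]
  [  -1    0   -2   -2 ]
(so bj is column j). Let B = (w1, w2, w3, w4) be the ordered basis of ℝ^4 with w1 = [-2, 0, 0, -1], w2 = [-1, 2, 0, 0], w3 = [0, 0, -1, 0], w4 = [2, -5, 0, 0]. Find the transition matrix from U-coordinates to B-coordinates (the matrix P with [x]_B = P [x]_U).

Column j of P is [bj]_B, since P maps U-coordinates to B-coordinates.
Expressing b1 in B: b1 = w1 + w2 - w3 - w4, so column 1 of P is [1, 1, -1, -1].
Doing the same for each bj gives P = [[1, 0, 2, 2], [1, 0, 2, 1], [-1, 0, 2, 2], [-1, 2, 1, 0]].

[[1, 0, 2, 2], [1, 0, 2, 1], [-1, 0, 2, 2], [-1, 2, 1, 0]]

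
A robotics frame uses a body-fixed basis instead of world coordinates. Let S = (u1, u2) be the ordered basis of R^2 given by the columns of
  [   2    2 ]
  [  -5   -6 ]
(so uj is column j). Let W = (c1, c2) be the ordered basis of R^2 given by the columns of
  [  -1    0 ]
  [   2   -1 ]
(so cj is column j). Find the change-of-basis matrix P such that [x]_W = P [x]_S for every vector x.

[[-2, -2], [1, 2]]

Column j of P is [uj]_W, since P maps S-coordinates to W-coordinates.
Expressing u1 in W: u1 = -2c1 + c2, so column 1 of P is (-2, 1).
Doing the same for each uj gives P = [[-2, -2], [1, 2]].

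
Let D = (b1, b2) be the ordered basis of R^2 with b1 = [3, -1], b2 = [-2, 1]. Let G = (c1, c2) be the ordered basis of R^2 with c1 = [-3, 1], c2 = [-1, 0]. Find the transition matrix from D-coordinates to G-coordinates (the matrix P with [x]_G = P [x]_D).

Take x = bj: its D-coordinates are the j-th standard unit vector, so P e_j — column j of P — equals [bj]_G.
b1 = -c1 + 0·c2, giving column 1 = [-1, 0]; repeating for each j gives P = [[-1, 1], [0, -1]].

[[-1, 1], [0, -1]]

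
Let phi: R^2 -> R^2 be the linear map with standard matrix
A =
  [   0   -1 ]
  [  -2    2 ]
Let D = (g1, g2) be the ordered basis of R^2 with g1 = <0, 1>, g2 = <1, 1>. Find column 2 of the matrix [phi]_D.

Compute phi(g2) = A g2 = <-1, 0> in standard coordinates.
Then write this in D-coordinates: solve for y in y_1 g1 + y_2 g2 = <-1, 0>.
This gives y = <1, -1>, which is column 2 of [phi]_D.

<1, -1>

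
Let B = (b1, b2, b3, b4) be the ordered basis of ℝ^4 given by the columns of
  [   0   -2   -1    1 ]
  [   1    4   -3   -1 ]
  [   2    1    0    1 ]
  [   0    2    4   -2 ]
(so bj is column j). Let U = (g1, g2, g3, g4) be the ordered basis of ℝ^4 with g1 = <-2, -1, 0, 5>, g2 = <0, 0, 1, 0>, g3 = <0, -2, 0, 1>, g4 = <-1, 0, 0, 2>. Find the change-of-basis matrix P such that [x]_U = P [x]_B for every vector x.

Column j of P is [bj]_U, since P maps B-coordinates to U-coordinates.
Expressing b1 in U: b1 = g1 + 2g2 - g3 - 2g4, so column 1 of P is <1, 2, -1, -2>.
Doing the same for each bj gives P = [[1, 0, 1, -1], [2, 1, 0, 1], [-1, -2, 1, 1], [-2, 2, -1, 1]].

[[1, 0, 1, -1], [2, 1, 0, 1], [-1, -2, 1, 1], [-2, 2, -1, 1]]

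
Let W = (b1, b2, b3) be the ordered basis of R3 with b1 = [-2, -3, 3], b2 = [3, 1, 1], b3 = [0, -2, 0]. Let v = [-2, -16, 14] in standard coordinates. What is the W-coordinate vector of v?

[v]_W is the unique c with M c = v, where M has columns b1, ..., b3.
Gaussian elimination on [M | v] yields c = (4, 2, 3).
Check: 4b1 + 2b2 + 3b3 = [-2, -16, 14].

[4, 2, 3]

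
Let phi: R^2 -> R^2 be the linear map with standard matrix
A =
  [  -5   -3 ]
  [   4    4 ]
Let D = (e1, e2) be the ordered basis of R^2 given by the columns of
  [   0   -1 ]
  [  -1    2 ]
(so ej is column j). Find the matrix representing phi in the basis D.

[[-2, -2], [-3, 1]]

The j-th column of [phi]_D is [phi(ej)]_D.
phi(e1) = A e1 = (3, -4) = -2e1 - 3e2, so column 1 is (-2, -3).
Repeating for e2 and assembling the columns gives [[-2, -2], [-3, 1]].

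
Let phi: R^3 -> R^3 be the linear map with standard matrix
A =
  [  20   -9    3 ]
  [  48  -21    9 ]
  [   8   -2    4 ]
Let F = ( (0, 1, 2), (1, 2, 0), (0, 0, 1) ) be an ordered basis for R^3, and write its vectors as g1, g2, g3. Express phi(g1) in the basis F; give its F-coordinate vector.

(3, -3, 0)

Compute phi(g1) = A g1 = (-3, -3, 6) in standard coordinates.
Then write this in F-coordinates: solve for y in y_1 g1 + ... + y_3 g3 = (-3, -3, 6).
This gives y = (3, -3, 0), which is column 1 of [phi]_F.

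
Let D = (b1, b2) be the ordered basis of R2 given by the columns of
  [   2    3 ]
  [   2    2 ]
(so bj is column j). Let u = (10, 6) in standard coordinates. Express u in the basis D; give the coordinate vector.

(-1, 4)

Write u = c_1 b1 + c_2 b2 and solve for the c_i.
System: 2c_1 + 3c_2 = 10, 2c_1 + 2c_2 = 6; solving gives c_1 = -1, c_2 = 4.
Check: -b1 + 4b2 = (10, 6).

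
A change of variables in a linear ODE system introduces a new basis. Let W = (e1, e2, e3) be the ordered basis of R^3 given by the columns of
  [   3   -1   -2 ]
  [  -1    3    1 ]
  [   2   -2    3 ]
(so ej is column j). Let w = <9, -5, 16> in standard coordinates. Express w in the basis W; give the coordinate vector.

Write w = c_1 e1 + ... + c_3 e3 and solve for the c_i.
Row-reducing the augmented matrix [M | w] gives c = (4, -1, 2).
Check: 4e1 - e2 + 2e3 = <9, -5, 16>.

<4, -1, 2>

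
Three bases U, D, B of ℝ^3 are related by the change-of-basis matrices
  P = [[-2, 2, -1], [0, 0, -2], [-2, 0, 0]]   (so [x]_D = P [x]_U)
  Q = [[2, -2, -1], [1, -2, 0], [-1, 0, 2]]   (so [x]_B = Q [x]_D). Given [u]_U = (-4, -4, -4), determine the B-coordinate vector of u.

Composing the changes, [u]_B = Q P [u]_U.
Q P = [[-2, 4, 2], [-2, 2, 3], [-2, -2, 1]]; applying this to (-4, -4, -4) gives (-16, -12, 12).

(-16, -12, 12)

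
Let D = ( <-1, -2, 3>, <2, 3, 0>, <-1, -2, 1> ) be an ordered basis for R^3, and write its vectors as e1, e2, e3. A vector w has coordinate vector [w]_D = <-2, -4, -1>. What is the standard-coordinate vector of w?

<-5, -6, -7>

The coordinates say w = -2e1 - 4e2 - e3; adding the scaled basis vectors gives <-5, -6, -7>.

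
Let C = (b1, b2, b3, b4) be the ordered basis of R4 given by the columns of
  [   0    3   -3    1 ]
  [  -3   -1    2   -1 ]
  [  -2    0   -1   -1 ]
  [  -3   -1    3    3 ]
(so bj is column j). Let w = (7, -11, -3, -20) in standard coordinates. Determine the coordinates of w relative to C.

We seek scalars with c_1 b1 + ... + c_4 b4 = w; equivalently solve M c = w where the columns of M are b1, ..., b4.
Solving this 4x4 system gives c = (3, 2, -1, -2).
Check: 3b1 + 2b2 - b3 - 2b4 = (7, -11, -3, -20).

(3, 2, -1, -2)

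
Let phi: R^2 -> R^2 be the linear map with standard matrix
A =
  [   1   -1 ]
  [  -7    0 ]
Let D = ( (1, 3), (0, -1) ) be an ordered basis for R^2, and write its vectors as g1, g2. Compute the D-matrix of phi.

[[-2, 1], [1, 3]]

The j-th column of [phi]_D is [phi(gj)]_D.
phi(g1) = A g1 = (-2, -7) = -2g1 + g2, so column 1 is (-2, 1).
Repeating for g2 and assembling the columns gives [[-2, 1], [1, 3]].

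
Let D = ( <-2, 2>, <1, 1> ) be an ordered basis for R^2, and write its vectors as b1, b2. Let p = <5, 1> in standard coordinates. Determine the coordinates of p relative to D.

Write p = c_1 b1 + c_2 b2 and solve for the c_i.
System: -2c_1 + c_2 = 5, 2c_1 + c_2 = 1; solving gives c_1 = -1, c_2 = 3.
Check: -b1 + 3b2 = <5, 1>.

<-1, 3>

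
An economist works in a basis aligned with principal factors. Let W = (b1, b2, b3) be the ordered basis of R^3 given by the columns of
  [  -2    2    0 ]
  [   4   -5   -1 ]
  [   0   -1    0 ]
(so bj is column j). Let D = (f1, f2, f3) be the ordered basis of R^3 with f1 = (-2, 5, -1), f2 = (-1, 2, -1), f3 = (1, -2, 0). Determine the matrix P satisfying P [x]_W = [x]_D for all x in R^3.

Take x = bj: its W-coordinates are the j-th standard unit vector, so P e_j — column j of P — equals [bj]_D.
b1 = 0·f1 + 0·f2 - 2f3, giving column 1 = (0, 0, -2); repeating for each j gives P = [[0, -1, -1], [0, 2, 1], [-2, 2, -1]].

[[0, -1, -1], [0, 2, 1], [-2, 2, -1]]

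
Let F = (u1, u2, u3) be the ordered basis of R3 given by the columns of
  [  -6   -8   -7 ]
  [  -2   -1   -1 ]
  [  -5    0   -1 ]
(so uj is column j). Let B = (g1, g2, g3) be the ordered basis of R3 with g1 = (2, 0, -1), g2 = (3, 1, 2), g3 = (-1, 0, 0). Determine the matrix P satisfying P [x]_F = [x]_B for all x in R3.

[[1, -2, -1], [-2, -1, -1], [2, 1, 2]]

Let M have columns uj and N have columns gj. Then for every x, N [x]_B = x = M [x]_F, so P = N^(-1) M.
Since det N = -1, N^(-1) has integer entries; multiplying gives P = [[1, -2, -1], [-2, -1, -1], [2, 1, 2]].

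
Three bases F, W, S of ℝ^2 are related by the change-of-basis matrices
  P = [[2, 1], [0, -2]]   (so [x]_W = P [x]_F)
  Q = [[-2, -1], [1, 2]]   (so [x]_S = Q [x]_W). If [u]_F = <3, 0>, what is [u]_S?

<-12, 6>

Composing the changes, [u]_S = Q P [u]_F.
Q P = [[-4, 0], [2, -3]]; applying this to <3, 0> gives <-12, 6>.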